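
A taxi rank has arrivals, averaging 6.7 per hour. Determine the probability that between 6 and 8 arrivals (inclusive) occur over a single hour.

With mean μ = 6.7 per hour,
P(6 ≤ N ≤ 8) = Σ_{j=6}^{8} e^(−6.7) · 6.7^j/j! ≈ 0.4266.

0.4266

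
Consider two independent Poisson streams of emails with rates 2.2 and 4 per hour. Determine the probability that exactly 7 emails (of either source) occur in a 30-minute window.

Independent Poisson processes superpose: combined rate λ = 2.2 + 4 = 6.2 per hour.
Over the interval, μ = 6.2 × 0.5 = 3.1 (a 30-minute window = 0.5 hours).
P(N = 7) = e^(−3.1) · 3.1^7/7! ≈ 0.0246.

0.0246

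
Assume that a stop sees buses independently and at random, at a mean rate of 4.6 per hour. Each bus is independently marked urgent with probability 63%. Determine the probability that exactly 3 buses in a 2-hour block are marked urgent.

0.0986

Thinning: the buses that are marked urgent themselves form a Poisson process with rate 0.63 × 4.6 = 2.898 per hour.
Over the interval, μ = 2.898 × 2 = 5.796 (a 2-hour block = 2 hours).
P(N = 3) = e^(−5.796) · 5.796^3/3! ≈ 0.0986.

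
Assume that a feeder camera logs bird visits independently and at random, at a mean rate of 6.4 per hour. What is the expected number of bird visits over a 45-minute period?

E[N] = λt = 6.4 × 0.75 = 4.8 (a 45-minute period = 0.75 hours).

4.8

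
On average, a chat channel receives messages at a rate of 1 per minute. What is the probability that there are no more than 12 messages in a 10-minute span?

Over the interval, μ = 1 × 10 = 10 (a 10-minute span = 10 minutes).
P(N ≤ 12) = Σ_{j=0}^{12} e^(−μ) μ^j/j! ≈ 0.7916.

0.7916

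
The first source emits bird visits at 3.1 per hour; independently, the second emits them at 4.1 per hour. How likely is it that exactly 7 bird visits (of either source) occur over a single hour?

0.1486

Independent Poisson processes superpose: combined rate λ = 3.1 + 4.1 = 7.2 per hour.
So μ = 7.2.
P(N = 7) = e^(−7.2) · 7.2^7/7! ≈ 0.1486.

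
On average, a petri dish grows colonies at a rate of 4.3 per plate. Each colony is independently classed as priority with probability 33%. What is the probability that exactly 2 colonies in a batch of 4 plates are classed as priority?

Thinning: the colonies that are classed as priority themselves form a Poisson process with rate 0.33 × 4.3 = 1.419 per plate.
Over the interval, μ = 1.419 × 4 = 5.676 (a batch of 4 plates = 4 plates).
P(N = 2) = e^(−5.676) · 5.676^2/2! ≈ 0.0552.

0.0552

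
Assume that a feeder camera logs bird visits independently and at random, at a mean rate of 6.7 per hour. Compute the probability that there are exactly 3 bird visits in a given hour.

With mean μ = 6.7 per hour,
P(N = 3) = e^(−μ) μ^3/3! = e^(−6.7) · 6.7^3/6 ≈ 0.0617.

0.0617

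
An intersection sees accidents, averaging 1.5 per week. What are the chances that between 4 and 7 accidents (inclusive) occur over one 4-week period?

0.5928

Over the interval, μ = 1.5 × 4 = 6 (a 4-week period = 4 weeks).
P(4 ≤ N ≤ 7) = Σ_{j=4}^{7} e^(−6) · 6^j/j! ≈ 0.5928.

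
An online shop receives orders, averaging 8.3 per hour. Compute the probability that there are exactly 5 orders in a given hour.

0.0816

With mean μ = 8.3 per hour,
P(N = 5) = e^(−μ) μ^5/5! = e^(−8.3) · 8.3^5/120 ≈ 0.0816.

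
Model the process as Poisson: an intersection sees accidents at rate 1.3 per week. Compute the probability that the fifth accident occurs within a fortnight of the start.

0.1226

Over the interval, μ = 1.3 × 2 = 2.6 (a fortnight = 2 weeks).
The fifth arrival falls in the interval iff at least 5 events occur there: P(S_5 ≤ t) = P(N ≥ 5) = 1 − P(N ≤ 4) ≈ 0.1226.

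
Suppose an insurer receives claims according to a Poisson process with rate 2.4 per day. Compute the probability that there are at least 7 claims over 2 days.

0.2092

Over the interval, μ = 2.4 × 2 = 4.8 (2 days).
P(N ≥ 7) = 1 − P(N ≤ 6) = 1 − Σ_{j=0}^{6} e^(−μ) μ^j/j! ≈ 0.2092.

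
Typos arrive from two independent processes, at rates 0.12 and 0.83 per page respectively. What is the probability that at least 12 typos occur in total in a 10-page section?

Independent Poisson processes superpose: combined rate λ = 0.12 + 0.83 = 0.95 per page.
Over the interval, μ = 0.95 × 10 = 9.5 (a 10-page section = 10 pages).
P(N ≥ 12) = 1 − P(N ≤ 11) ≈ 0.2480.

0.2480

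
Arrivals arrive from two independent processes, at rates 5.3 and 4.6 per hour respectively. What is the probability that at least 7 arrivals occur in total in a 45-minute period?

Independent Poisson processes superpose: combined rate λ = 5.3 + 4.6 = 9.9 per hour.
Over the interval, μ = 9.9 × 0.75 = 7.425 (a 45-minute period = 0.75 hours).
P(N ≥ 7) = 1 − P(N ≤ 6) ≈ 0.6115.

0.6115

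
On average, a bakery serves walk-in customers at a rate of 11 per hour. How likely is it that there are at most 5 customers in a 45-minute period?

0.1694

Over the interval, μ = 11 × 0.75 = 8.25 (a 45-minute period = 0.75 hours).
P(N ≤ 5) = Σ_{j=0}^{5} e^(−μ) μ^j/j! ≈ 0.1694.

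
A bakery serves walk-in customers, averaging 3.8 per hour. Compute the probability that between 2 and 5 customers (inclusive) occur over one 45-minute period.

0.7077

Over the interval, μ = 3.8 × 0.75 = 2.85 (a 45-minute period = 0.75 hours).
P(2 ≤ N ≤ 5) = Σ_{j=2}^{5} e^(−2.85) · 2.85^j/j! ≈ 0.7077.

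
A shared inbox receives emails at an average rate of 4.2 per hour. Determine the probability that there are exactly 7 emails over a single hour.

0.0686

With mean μ = 4.2 per hour,
P(N = 7) = e^(−μ) μ^7/7! = e^(−4.2) · 4.2^7/5040 ≈ 0.0686.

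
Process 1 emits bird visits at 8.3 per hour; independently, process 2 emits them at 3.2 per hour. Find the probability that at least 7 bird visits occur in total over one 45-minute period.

Independent Poisson processes superpose: combined rate λ = 8.3 + 3.2 = 11.5 per hour.
Over the interval, μ = 11.5 × 0.75 = 8.625 (a 45-minute period = 0.75 hours).
P(N ≥ 7) = 1 − P(N ≤ 6) ≈ 0.7569.

0.7569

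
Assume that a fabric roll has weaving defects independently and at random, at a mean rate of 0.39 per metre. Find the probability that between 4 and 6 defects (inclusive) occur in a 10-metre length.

0.4462

Over the interval, μ = 0.39 × 10 = 3.9 (a 10-metre length = 10 metres).
P(4 ≤ N ≤ 6) = Σ_{j=4}^{6} e^(−3.9) · 3.9^j/j! ≈ 0.4462.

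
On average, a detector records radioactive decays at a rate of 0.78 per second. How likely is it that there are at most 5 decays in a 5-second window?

Over the interval, μ = 0.78 × 5 = 3.9 (a 5-second window = 5 seconds).
P(N ≤ 5) = Σ_{j=0}^{5} e^(−μ) μ^j/j! ≈ 0.8006.

0.8006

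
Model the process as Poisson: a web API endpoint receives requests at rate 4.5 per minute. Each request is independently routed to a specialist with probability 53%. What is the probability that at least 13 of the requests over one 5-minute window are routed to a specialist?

Thinning: the requests that are routed to a specialist themselves form a Poisson process with rate 0.53 × 4.5 = 2.385 per minute.
Over the interval, μ = 2.385 × 5 = 11.925 (a 5-minute window = 5 minutes).
P(N ≥ 13) = 1 − P(N ≤ 12) ≈ 0.4155.

0.4155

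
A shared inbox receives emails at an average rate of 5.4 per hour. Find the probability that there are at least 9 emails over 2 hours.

0.7498

Over the interval, μ = 5.4 × 2 = 10.8 (2 hours).
P(N ≥ 9) = 1 − P(N ≤ 8) = 1 − Σ_{j=0}^{8} e^(−μ) μ^j/j! ≈ 0.7498.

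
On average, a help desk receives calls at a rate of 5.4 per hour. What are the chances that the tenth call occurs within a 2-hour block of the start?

Over the interval, μ = 5.4 × 2 = 10.8 (a 2-hour block = 2 hours).
The tenth arrival falls in the interval iff at least 10 events occur there: P(S_10 ≤ t) = P(N ≥ 10) = 1 − P(N ≤ 9) ≈ 0.6374.

0.6374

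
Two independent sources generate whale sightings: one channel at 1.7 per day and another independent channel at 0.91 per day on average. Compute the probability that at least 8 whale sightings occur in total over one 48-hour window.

Independent Poisson processes superpose: combined rate λ = 1.7 + 0.91 = 2.61 per day.
Over the interval, μ = 2.61 × 2 = 5.22 (a 48-hour window = 2 days).
P(N ≥ 8) = 1 − P(N ≤ 7) ≈ 0.1573.

0.1573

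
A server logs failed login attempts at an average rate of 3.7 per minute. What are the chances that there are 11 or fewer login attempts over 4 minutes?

0.1984

Over the interval, μ = 3.7 × 4 = 14.8 (4 minutes).
P(N ≤ 11) = Σ_{j=0}^{11} e^(−μ) μ^j/j! ≈ 0.1984.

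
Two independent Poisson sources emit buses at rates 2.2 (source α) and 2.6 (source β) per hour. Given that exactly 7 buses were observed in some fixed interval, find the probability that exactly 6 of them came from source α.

Given the total, each event is independently from source α with probability p = λ_α/(λ_α+λ_β) = 2.2/4.8 ≈ 0.4583.
So K ~ Binomial(7, 2.2/4.8): P(K = 6) = C(7,6) · (2.2/4.8)^6 · (2.6/4.8)^1 ≈ 0.0351.

0.0351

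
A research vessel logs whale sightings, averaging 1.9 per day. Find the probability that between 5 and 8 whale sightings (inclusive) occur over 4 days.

Over the interval, μ = 1.9 × 4 = 7.6 (4 days).
P(5 ≤ N ≤ 8) = Σ_{j=5}^{8} e^(−7.6) · 7.6^j/j! ≈ 0.5233.

0.5233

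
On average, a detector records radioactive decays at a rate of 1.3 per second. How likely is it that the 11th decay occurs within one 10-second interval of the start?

0.7483

Over the interval, μ = 1.3 × 10 = 13 (a 10-second interval = 10 seconds).
The 11th arrival falls in the interval iff at least 11 events occur there: P(S_11 ≤ t) = P(N ≥ 11) = 1 − P(N ≤ 10) ≈ 0.7483.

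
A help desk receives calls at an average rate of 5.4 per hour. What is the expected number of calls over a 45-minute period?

E[N] = λt = 5.4 × 0.75 = 4.05 (a 45-minute period = 0.75 hours).

4.05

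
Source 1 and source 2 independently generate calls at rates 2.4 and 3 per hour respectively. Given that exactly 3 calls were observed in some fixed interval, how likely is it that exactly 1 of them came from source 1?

0.4115

Given the total, each event is independently from source 1 with probability p = λ_1/(λ_1+λ_2) = 2.4/5.4 ≈ 0.4444.
So K ~ Binomial(3, 2.4/5.4): P(K = 1) = C(3,1) · (2.4/5.4)^1 · (3/5.4)^2 ≈ 0.4115.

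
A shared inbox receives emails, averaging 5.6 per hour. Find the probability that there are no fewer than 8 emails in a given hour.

With mean μ = 5.6 per hour,
P(N ≥ 8) = 1 − P(N ≤ 7) = 1 − Σ_{j=0}^{7} e^(−μ) μ^j/j! ≈ 0.2030.

0.2030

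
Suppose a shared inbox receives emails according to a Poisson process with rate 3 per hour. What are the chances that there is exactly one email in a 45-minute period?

Over the interval, μ = 3 × 0.75 = 2.25 (a 45-minute period = 0.75 hours).
P(N = 1) = e^(−μ) μ^1/1! = e^(−2.25) · 2.25^1/1 ≈ 0.2371.

0.2371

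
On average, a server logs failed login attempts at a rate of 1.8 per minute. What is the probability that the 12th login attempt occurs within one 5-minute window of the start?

Over the interval, μ = 1.8 × 5 = 9 (a 5-minute window = 5 minutes).
The 12th arrival falls in the interval iff at least 12 events occur there: P(S_12 ≤ t) = P(N ≥ 12) = 1 − P(N ≤ 11) ≈ 0.1970.

0.1970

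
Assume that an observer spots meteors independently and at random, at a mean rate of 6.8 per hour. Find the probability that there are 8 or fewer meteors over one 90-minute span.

Over the interval, μ = 6.8 × 1.5 = 10.2 (a 90-minute span = 1.5 hours).
P(N ≤ 8) = Σ_{j=0}^{8} e^(−μ) μ^j/j! ≈ 0.3108.

0.3108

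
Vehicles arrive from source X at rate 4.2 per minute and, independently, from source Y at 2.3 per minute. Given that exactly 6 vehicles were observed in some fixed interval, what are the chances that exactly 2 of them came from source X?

0.0982

Given the total, each event is independently from source X with probability p = λ_X/(λ_X+λ_Y) = 4.2/6.5 ≈ 0.6462.
So K ~ Binomial(6, 4.2/6.5): P(K = 2) = C(6,2) · (4.2/6.5)^2 · (2.3/6.5)^4 ≈ 0.0982.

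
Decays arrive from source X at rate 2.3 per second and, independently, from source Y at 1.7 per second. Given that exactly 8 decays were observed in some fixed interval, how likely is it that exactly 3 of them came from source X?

0.1476

Given the total, each event is independently from source X with probability p = λ_X/(λ_X+λ_Y) = 2.3/4 = 0.5750.
So K ~ Binomial(8, 2.3/4): P(K = 3) = C(8,3) · (2.3/4)^3 · (1.7/4)^5 ≈ 0.1476.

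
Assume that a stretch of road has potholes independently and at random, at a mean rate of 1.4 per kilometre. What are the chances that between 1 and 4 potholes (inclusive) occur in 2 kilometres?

0.7869

Over the interval, μ = 1.4 × 2 = 2.8 (2 kilometres).
P(1 ≤ N ≤ 4) = Σ_{j=1}^{4} e^(−2.8) · 2.8^j/j! ≈ 0.7869.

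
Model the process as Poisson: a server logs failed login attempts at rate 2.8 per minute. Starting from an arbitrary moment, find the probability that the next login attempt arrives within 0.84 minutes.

Inter-arrival times are exponential with rate λ = 2.8 per minute.
P(T ≤ 0.84) = 1 − e^(−λt) = 1 − e^(−2.8 × 0.84) = 1 − e^(−2.352) ≈ 0.9048.

0.9048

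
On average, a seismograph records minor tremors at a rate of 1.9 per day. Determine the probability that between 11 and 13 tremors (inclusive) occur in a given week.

Over the interval, μ = 1.9 × 7 = 13.3 (a week = 7 days).
P(11 ≤ N ≤ 13) = Σ_{j=11}^{13} e^(−13.3) · 13.3^j/j! ≈ 0.3133.

0.3133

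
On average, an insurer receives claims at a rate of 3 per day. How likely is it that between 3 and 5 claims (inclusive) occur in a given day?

With mean μ = 3 per day,
P(3 ≤ N ≤ 5) = Σ_{j=3}^{5} e^(−3) · 3^j/j! ≈ 0.4929.

0.4929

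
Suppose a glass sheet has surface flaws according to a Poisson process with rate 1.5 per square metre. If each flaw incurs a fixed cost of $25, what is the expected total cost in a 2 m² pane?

E[N] = 1.5 × 2 = 3 (a 2 m² pane = 2 square metres); E[cost] = 3 × $25 = $75.

$75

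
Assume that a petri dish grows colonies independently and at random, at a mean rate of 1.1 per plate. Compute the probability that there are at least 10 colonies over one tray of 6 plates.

Over the interval, μ = 1.1 × 6 = 6.6 (a tray of 6 plates = 6 plates).
P(N ≥ 10) = 1 − P(N ≤ 9) = 1 − Σ_{j=0}^{9} e^(−μ) μ^j/j! ≈ 0.1314.

0.1314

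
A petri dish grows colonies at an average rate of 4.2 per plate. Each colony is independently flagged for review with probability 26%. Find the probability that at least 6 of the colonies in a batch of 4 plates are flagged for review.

Thinning: the colonies that are flagged for review themselves form a Poisson process with rate 0.26 × 4.2 = 1.092 per plate.
Over the interval, μ = 1.092 × 4 = 4.368 (a batch of 4 plates = 4 plates).
P(N ≥ 6) = 1 − P(N ≤ 5) ≈ 0.2747.

0.2747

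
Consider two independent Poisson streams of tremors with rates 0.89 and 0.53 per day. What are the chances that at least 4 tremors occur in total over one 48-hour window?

0.3170

Independent Poisson processes superpose: combined rate λ = 0.89 + 0.53 = 1.42 per day.
Over the interval, μ = 1.42 × 2 = 2.84 (a 48-hour window = 2 days).
P(N ≥ 4) = 1 − P(N ≤ 3) ≈ 0.3170.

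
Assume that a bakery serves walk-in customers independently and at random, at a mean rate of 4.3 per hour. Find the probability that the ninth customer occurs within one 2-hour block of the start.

Over the interval, μ = 4.3 × 2 = 8.6 (a 2-hour block = 2 hours).
The ninth arrival falls in the interval iff at least 9 events occur there: P(S_9 ≤ t) = P(N ≥ 9) = 1 − P(N ≤ 8) ≈ 0.4906.

0.4906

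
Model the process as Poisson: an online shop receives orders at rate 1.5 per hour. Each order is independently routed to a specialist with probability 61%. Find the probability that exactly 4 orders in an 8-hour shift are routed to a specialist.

0.0792

Thinning: the orders that are routed to a specialist themselves form a Poisson process with rate 0.61 × 1.5 = 0.915 per hour.
Over the interval, μ = 0.915 × 8 = 7.32 (an 8-hour shift = 8 hours).
P(N = 4) = e^(−7.32) · 7.32^4/4! ≈ 0.0792.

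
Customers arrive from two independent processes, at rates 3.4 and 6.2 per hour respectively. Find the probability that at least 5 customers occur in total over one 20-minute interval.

0.2194

Independent Poisson processes superpose: combined rate λ = 3.4 + 6.2 = 9.6 per hour.
Over the interval, μ = 9.6 × 1/3 = 3.2 (a 20-minute interval = 1/3 hours).
P(N ≥ 5) = 1 − P(N ≤ 4) ≈ 0.2194.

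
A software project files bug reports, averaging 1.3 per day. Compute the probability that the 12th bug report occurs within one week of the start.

0.2068

Over the interval, μ = 1.3 × 7 = 9.1 (a week = 7 days).
The 12th arrival falls in the interval iff at least 12 events occur there: P(S_12 ≤ t) = P(N ≥ 12) = 1 − P(N ≤ 11) ≈ 0.2068.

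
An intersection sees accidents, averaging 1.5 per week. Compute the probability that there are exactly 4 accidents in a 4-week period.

Over the interval, μ = 1.5 × 4 = 6 (a 4-week period = 4 weeks).
P(N = 4) = e^(−μ) μ^4/4! = e^(−6) · 6^4/24 ≈ 0.1339.

0.1339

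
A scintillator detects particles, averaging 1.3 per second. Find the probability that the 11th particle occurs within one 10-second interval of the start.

Over the interval, μ = 1.3 × 10 = 13 (a 10-second interval = 10 seconds).
The 11th arrival falls in the interval iff at least 11 events occur there: P(S_11 ≤ t) = P(N ≥ 11) = 1 − P(N ≤ 10) ≈ 0.7483.

0.7483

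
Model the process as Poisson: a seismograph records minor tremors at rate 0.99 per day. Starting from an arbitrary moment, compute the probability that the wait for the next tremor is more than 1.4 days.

The wait for the next event is exponential with rate λ = 0.99 per day.
P(T > 1.4) = e^(−λt) = e^(−0.99 × 1.4) = e^(−1.386) ≈ 0.2501.

0.2501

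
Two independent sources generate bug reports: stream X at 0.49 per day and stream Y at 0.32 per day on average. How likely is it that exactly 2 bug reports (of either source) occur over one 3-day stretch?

0.2599

Independent Poisson processes superpose: combined rate λ = 0.49 + 0.32 = 0.81 per day.
Over the interval, μ = 0.81 × 3 = 2.43 (a 3-day stretch = 3 days).
P(N = 2) = e^(−2.43) · 2.43^2/2! ≈ 0.2599.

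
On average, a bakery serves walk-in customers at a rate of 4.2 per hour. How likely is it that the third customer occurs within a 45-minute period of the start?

Over the interval, μ = 4.2 × 0.75 = 3.15 (a 45-minute period = 0.75 hours).
The third arrival falls in the interval iff at least 3 events occur there: P(S_3 ≤ t) = P(N ≥ 3) = 1 − P(N ≤ 2) ≈ 0.6096.

0.6096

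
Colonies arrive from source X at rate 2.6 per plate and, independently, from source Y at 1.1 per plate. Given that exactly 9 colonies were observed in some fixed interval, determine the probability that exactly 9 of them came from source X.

Given the total, each event is independently from source X with probability p = λ_X/(λ_X+λ_Y) = 2.6/3.7 ≈ 0.7027.
So K ~ Binomial(9, 2.6/3.7): P(K = 9) = C(9,9) · (2.6/3.7)^9 · (1.1/3.7)^0 ≈ 0.0418.

0.0418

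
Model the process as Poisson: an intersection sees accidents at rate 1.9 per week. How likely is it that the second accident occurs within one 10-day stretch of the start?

Over the interval, μ = 1.9 × 10/7 ≈ 2.71429 (a 10-day stretch = 10/7 weeks).
The second arrival falls in the interval iff at least 2 events occur there: P(S_2 ≤ t) = P(N ≥ 2) = 1 − P(N ≤ 1) ≈ 0.7539.

0.7539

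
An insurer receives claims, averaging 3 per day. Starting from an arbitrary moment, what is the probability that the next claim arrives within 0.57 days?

0.8191

Inter-arrival times are exponential with rate λ = 3 per day.
P(T ≤ 0.57) = 1 − e^(−λt) = 1 − e^(−3 × 0.57) = 1 − e^(−1.71) ≈ 0.8191.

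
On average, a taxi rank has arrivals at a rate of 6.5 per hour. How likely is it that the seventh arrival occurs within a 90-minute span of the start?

Over the interval, μ = 6.5 × 1.5 = 9.75 (a 90-minute span = 1.5 hours).
The seventh arrival falls in the interval iff at least 7 events occur there: P(S_7 ≤ t) = P(N ≥ 7) = 1 − P(N ≤ 6) ≈ 0.8533.

0.8533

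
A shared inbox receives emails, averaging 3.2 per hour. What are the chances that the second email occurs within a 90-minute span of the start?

0.9523

Over the interval, μ = 3.2 × 1.5 = 4.8 (a 90-minute span = 1.5 hours).
The second arrival falls in the interval iff at least 2 events occur there: P(S_2 ≤ t) = P(N ≥ 2) = 1 − P(N ≤ 1) ≈ 0.9523.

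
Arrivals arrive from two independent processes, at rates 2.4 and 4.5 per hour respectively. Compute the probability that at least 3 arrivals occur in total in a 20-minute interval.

Independent Poisson processes superpose: combined rate λ = 2.4 + 4.5 = 6.9 per hour.
Over the interval, μ = 6.9 × 1/3 = 2.3 (a 20-minute interval = 1/3 hours).
P(N ≥ 3) = 1 − P(N ≤ 2) ≈ 0.4040.

0.4040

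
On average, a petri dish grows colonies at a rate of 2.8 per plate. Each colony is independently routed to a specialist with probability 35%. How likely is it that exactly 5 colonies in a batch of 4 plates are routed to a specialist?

0.1530

Thinning: the colonies that are routed to a specialist themselves form a Poisson process with rate 0.35 × 2.8 = 0.98 per plate.
Over the interval, μ = 0.98 × 4 = 3.92 (a batch of 4 plates = 4 plates).
P(N = 5) = e^(−3.92) · 3.92^5/5! ≈ 0.1530.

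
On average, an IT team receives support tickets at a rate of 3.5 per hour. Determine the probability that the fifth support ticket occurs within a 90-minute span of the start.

Over the interval, μ = 3.5 × 1.5 = 5.25 (a 90-minute span = 1.5 hours).
The fifth arrival falls in the interval iff at least 5 events occur there: P(S_5 ≤ t) = P(N ≥ 5) = 1 − P(N ≤ 4) ≈ 0.6022.

0.6022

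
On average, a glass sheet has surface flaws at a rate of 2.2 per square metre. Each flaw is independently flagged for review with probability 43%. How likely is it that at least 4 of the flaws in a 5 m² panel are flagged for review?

Thinning: the flaws that are flagged for review themselves form a Poisson process with rate 0.43 × 2.2 = 0.946 per square metre.
Over the interval, μ = 0.946 × 5 = 4.73 (a 5 m² panel = 5 square metres).
P(N ≥ 4) = 1 − P(N ≤ 3) ≈ 0.6950.

0.6950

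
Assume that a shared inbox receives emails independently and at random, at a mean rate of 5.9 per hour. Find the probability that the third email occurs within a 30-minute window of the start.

0.5655

Over the interval, μ = 5.9 × 0.5 = 2.95 (a 30-minute window = 0.5 hours).
The third arrival falls in the interval iff at least 3 events occur there: P(S_3 ≤ t) = P(N ≥ 3) = 1 − P(N ≤ 2) ≈ 0.5655.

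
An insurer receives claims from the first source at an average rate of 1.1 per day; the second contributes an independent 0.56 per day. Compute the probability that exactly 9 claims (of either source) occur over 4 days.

0.0904

Independent Poisson processes superpose: combined rate λ = 1.1 + 0.56 = 1.66 per day.
Over the interval, μ = 1.66 × 4 = 6.64 (4 days).
P(N = 9) = e^(−6.64) · 6.64^9/9! ≈ 0.0904.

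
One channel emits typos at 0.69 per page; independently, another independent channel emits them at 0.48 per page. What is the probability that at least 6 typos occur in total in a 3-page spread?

Independent Poisson processes superpose: combined rate λ = 0.69 + 0.48 = 1.17 per page.
Over the interval, μ = 1.17 × 3 = 3.51 (a 3-page spread = 3 pages).
P(N ≥ 6) = 1 − P(N ≤ 5) ≈ 0.1437.

0.1437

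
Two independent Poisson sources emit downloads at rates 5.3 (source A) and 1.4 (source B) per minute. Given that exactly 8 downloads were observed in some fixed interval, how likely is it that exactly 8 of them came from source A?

Given the total, each event is independently from source A with probability p = λ_A/(λ_A+λ_B) = 5.3/6.7 ≈ 0.7910.
So K ~ Binomial(8, 5.3/6.7): P(K = 8) = C(8,8) · (5.3/6.7)^8 · (1.4/6.7)^0 ≈ 0.1533.

0.1533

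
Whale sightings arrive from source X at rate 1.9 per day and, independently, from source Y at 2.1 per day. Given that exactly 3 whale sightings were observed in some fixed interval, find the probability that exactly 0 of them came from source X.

0.1447

Given the total, each event is independently from source X with probability p = λ_X/(λ_X+λ_Y) = 1.9/4 = 0.4750.
So K ~ Binomial(3, 1.9/4): P(K = 0) = C(3,0) · (1.9/4)^0 · (2.1/4)^3 ≈ 0.1447.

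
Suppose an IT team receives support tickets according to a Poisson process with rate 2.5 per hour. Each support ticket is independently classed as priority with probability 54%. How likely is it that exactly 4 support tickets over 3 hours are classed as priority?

0.1953

Thinning: the support tickets that are classed as priority themselves form a Poisson process with rate 0.54 × 2.5 = 1.35 per hour.
Over the interval, μ = 1.35 × 3 = 4.05 (3 hours).
P(N = 4) = e^(−4.05) · 4.05^4/4! ≈ 0.1953.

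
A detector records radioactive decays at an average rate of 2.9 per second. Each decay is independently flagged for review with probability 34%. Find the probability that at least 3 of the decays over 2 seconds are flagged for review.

Thinning: the decays that are flagged for review themselves form a Poisson process with rate 0.34 × 2.9 = 0.986 per second.
Over the interval, μ = 0.986 × 2 = 1.972 (2 seconds).
P(N ≥ 3) = 1 − P(N ≤ 2) ≈ 0.3157.

0.3157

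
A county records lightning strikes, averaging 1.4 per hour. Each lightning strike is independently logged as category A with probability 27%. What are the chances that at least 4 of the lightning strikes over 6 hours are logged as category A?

0.1942

Thinning: the lightning strikes that are logged as category A themselves form a Poisson process with rate 0.27 × 1.4 = 0.378 per hour.
Over the interval, μ = 0.378 × 6 = 2.268 (6 hours).
P(N ≥ 4) = 1 − P(N ≤ 3) ≈ 0.1942.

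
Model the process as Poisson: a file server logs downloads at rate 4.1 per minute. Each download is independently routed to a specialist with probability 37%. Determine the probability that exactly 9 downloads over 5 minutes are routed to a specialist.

0.1163

Thinning: the downloads that are routed to a specialist themselves form a Poisson process with rate 0.37 × 4.1 = 1.517 per minute.
Over the interval, μ = 1.517 × 5 = 7.585 (5 minutes).
P(N = 9) = e^(−7.585) · 7.585^9/9! ≈ 0.1163.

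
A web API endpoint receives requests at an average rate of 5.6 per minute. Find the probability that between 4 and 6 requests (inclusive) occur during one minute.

With mean μ = 5.6 per minute,
P(4 ≤ N ≤ 6) = Σ_{j=4}^{6} e^(−5.6) · 5.6^j/j! ≈ 0.4796.

0.4796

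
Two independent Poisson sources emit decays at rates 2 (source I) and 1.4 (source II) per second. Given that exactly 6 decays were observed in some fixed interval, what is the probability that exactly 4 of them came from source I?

Given the total, each event is independently from source I with probability p = λ_I/(λ_I+λ_II) = 2/3.4 ≈ 0.5882.
So K ~ Binomial(6, 2/3.4): P(K = 4) = C(6,4) · (2/3.4)^4 · (1.4/3.4)^2 ≈ 0.3045.

0.3045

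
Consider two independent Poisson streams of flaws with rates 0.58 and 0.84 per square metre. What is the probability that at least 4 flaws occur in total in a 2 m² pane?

Independent Poisson processes superpose: combined rate λ = 0.58 + 0.84 = 1.42 per square metre.
Over the interval, μ = 1.42 × 2 = 2.84 (a 2 m² pane = 2 square metres).
P(N ≥ 4) = 1 − P(N ≤ 3) ≈ 0.3170.

0.3170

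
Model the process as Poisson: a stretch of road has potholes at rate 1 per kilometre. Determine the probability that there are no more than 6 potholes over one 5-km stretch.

Over the interval, μ = 1 × 5 = 5 (a 5-km stretch = 5 kilometres).
P(N ≤ 6) = Σ_{j=0}^{6} e^(−μ) μ^j/j! ≈ 0.7622.

0.7622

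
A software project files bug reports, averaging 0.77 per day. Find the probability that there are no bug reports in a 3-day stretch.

0.0993

Over the interval, μ = 0.77 × 3 = 2.31 (a 3-day stretch = 3 days).
P(N = 0) = e^(−μ) μ^0/0! = e^(−2.31) · 2.31^0/1 ≈ 0.0993.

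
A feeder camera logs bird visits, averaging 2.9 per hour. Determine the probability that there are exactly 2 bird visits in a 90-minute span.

Over the interval, μ = 2.9 × 1.5 = 4.35 (a 90-minute span = 1.5 hours).
P(N = 2) = e^(−μ) μ^2/2! = e^(−4.35) · 4.35^2/2 ≈ 0.1221.

0.1221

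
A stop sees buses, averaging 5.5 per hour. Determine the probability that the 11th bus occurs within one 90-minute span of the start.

0.2097

Over the interval, μ = 5.5 × 1.5 = 8.25 (a 90-minute span = 1.5 hours).
The 11th arrival falls in the interval iff at least 11 events occur there: P(S_11 ≤ t) = P(N ≥ 11) = 1 − P(N ≤ 10) ≈ 0.2097.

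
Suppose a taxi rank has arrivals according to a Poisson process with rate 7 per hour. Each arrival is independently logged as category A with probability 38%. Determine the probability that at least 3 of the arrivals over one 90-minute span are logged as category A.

0.7604

Thinning: the arrivals that are logged as category A themselves form a Poisson process with rate 0.38 × 7 = 2.66 per hour.
Over the interval, μ = 2.66 × 1.5 = 3.99 (a 90-minute span = 1.5 hours).
P(N ≥ 3) = 1 − P(N ≤ 2) ≈ 0.7604.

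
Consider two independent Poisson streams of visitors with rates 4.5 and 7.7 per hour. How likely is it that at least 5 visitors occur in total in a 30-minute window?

Independent Poisson processes superpose: combined rate λ = 4.5 + 7.7 = 12.2 per hour.
Over the interval, μ = 12.2 × 0.5 = 6.1 (a 30-minute window = 0.5 hours).
P(N ≥ 5) = 1 − P(N ≤ 4) ≈ 0.7281.

0.7281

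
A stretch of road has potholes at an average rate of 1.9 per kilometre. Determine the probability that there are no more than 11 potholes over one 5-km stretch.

0.7520

Over the interval, μ = 1.9 × 5 = 9.5 (a 5-km stretch = 5 kilometres).
P(N ≤ 11) = Σ_{j=0}^{11} e^(−μ) μ^j/j! ≈ 0.7520.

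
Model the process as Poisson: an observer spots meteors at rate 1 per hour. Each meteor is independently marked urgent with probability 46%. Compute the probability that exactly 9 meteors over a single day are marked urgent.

0.1077

Thinning: the meteors that are marked urgent themselves form a Poisson process with rate 0.46 × 1 = 0.46 per hour.
Over the interval, μ = 0.46 × 24 = 11.04 (a day = 24 hours).
P(N = 9) = e^(−11.04) · 11.04^9/9! ≈ 0.1077.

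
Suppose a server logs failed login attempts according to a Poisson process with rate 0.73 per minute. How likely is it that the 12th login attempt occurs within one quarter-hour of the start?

Over the interval, μ = 0.73 × 15 = 10.95 (a quarter-hour = 15 minutes).
The 12th arrival falls in the interval iff at least 12 events occur there: P(S_12 ≤ t) = P(N ≥ 12) = 1 − P(N ≤ 11) ≈ 0.4148.

0.4148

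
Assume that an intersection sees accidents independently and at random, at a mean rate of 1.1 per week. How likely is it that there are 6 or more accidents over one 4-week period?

0.2801

Over the interval, μ = 1.1 × 4 = 4.4 (a 4-week period = 4 weeks).
P(N ≥ 6) = 1 − P(N ≤ 5) = 1 − Σ_{j=0}^{5} e^(−μ) μ^j/j! ≈ 0.2801.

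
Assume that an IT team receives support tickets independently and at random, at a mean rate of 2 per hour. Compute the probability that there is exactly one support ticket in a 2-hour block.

Over the interval, μ = 2 × 2 = 4 (a 2-hour block = 2 hours).
P(N = 1) = e^(−μ) μ^1/1! = e^(−4) · 4^1/1 ≈ 0.0733.

0.0733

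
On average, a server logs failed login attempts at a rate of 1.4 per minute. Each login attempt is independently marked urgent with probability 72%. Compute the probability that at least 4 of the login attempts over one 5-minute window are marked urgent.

Thinning: the login attempts that are marked urgent themselves form a Poisson process with rate 0.72 × 1.4 = 1.008 per minute.
Over the interval, μ = 1.008 × 5 = 5.04 (a 5-minute window = 5 minutes).
P(N ≥ 4) = 1 − P(N ≤ 3) ≈ 0.7405.

0.7405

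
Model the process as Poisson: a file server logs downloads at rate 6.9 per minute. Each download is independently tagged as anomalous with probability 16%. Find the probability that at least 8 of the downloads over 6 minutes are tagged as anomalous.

0.3455

Thinning: the downloads that are tagged as anomalous themselves form a Poisson process with rate 0.16 × 6.9 = 1.104 per minute.
Over the interval, μ = 1.104 × 6 = 6.624 (6 minutes).
P(N ≥ 8) = 1 − P(N ≤ 7) ≈ 0.3455.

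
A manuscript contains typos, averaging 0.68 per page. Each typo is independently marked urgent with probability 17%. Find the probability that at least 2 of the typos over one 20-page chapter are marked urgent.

0.6719

Thinning: the typos that are marked urgent themselves form a Poisson process with rate 0.17 × 0.68 = 0.1156 per page.
Over the interval, μ = 0.1156 × 20 = 2.312 (a 20-page chapter = 20 pages).
P(N ≥ 2) = 1 − P(N ≤ 1) ≈ 0.6719.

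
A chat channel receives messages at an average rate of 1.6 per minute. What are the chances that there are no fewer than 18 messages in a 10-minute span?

0.3407

Over the interval, μ = 1.6 × 10 = 16 (a 10-minute span = 10 minutes).
P(N ≥ 18) = 1 − P(N ≤ 17) = 1 − Σ_{j=0}^{17} e^(−μ) μ^j/j! ≈ 0.3407.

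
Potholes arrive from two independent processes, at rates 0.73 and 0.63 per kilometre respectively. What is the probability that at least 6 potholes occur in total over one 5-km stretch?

0.6730

Independent Poisson processes superpose: combined rate λ = 0.73 + 0.63 = 1.36 per kilometre.
Over the interval, μ = 1.36 × 5 = 6.8 (a 5-km stretch = 5 kilometres).
P(N ≥ 6) = 1 − P(N ≤ 5) ≈ 0.6730.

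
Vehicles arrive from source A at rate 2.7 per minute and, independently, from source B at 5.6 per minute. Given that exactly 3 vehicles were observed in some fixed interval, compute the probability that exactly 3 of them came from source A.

Given the total, each event is independently from source A with probability p = λ_A/(λ_A+λ_B) = 2.7/8.3 ≈ 0.3253.
So K ~ Binomial(3, 2.7/8.3): P(K = 3) = C(3,3) · (2.7/8.3)^3 · (5.6/8.3)^0 ≈ 0.0344.

0.0344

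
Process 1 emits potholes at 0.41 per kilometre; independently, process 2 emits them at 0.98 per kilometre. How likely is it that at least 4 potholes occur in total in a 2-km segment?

Independent Poisson processes superpose: combined rate λ = 0.41 + 0.98 = 1.39 per kilometre.
Over the interval, μ = 1.39 × 2 = 2.78 (a 2-km segment = 2 kilometres).
P(N ≥ 4) = 1 − P(N ≤ 3) ≈ 0.3036.

0.3036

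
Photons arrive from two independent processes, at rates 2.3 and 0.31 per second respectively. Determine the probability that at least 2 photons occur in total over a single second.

Independent Poisson processes superpose: combined rate λ = 2.3 + 0.31 = 2.61 per second.
So μ = 2.61.
P(N ≥ 2) = 1 − P(N ≤ 1) ≈ 0.7345.

0.7345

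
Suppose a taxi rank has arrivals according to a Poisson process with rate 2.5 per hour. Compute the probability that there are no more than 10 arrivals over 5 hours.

Over the interval, μ = 2.5 × 5 = 12.5 (5 hours).
P(N ≤ 10) = Σ_{j=0}^{10} e^(−μ) μ^j/j! ≈ 0.2971.

0.2971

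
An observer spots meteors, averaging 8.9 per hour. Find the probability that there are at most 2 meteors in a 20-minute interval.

Over the interval, μ = 8.9 × 1/3 ≈ 2.96667 (a 20-minute interval = 1/3 hours).
P(N ≤ 2) = Σ_{j=0}^{2} e^(−μ) μ^j/j! ≈ 0.4307.

0.4307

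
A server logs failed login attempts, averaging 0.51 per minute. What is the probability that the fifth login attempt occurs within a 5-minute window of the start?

0.1156

Over the interval, μ = 0.51 × 5 = 2.55 (a 5-minute window = 5 minutes).
The fifth arrival falls in the interval iff at least 5 events occur there: P(S_5 ≤ t) = P(N ≥ 5) = 1 − P(N ≤ 4) ≈ 0.1156.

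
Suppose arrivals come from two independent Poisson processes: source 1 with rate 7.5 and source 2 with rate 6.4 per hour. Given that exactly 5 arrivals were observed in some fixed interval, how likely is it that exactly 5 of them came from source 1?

0.0457

Given the total, each event is independently from source 1 with probability p = λ_1/(λ_1+λ_2) = 7.5/13.9 ≈ 0.5396.
So K ~ Binomial(5, 7.5/13.9): P(K = 5) = C(5,5) · (7.5/13.9)^5 · (6.4/13.9)^0 ≈ 0.0457.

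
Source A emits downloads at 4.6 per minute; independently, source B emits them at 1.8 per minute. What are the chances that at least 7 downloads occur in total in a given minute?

0.4577

Independent Poisson processes superpose: combined rate λ = 4.6 + 1.8 = 6.4 per minute.
So μ = 6.4.
P(N ≥ 7) = 1 − P(N ≤ 6) ≈ 0.4577.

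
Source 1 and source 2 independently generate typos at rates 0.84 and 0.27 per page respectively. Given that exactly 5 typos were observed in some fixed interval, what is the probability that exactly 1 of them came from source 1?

0.0132

Given the total, each event is independently from source 1 with probability p = λ_1/(λ_1+λ_2) = 0.84/1.11 ≈ 0.7568.
So K ~ Binomial(5, 0.84/1.11): P(K = 1) = C(5,1) · (0.84/1.11)^1 · (0.27/1.11)^4 ≈ 0.0132.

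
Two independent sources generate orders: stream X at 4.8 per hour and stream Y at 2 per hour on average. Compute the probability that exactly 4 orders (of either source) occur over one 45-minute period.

0.1719

Independent Poisson processes superpose: combined rate λ = 4.8 + 2 = 6.8 per hour.
Over the interval, μ = 6.8 × 0.75 = 5.1 (a 45-minute period = 0.75 hours).
P(N = 4) = e^(−5.1) · 5.1^4/4! ≈ 0.1719.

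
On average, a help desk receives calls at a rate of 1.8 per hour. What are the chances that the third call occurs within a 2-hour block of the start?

Over the interval, μ = 1.8 × 2 = 3.6 (a 2-hour block = 2 hours).
The third arrival falls in the interval iff at least 3 events occur there: P(S_3 ≤ t) = P(N ≥ 3) = 1 − P(N ≤ 2) ≈ 0.6973.

0.6973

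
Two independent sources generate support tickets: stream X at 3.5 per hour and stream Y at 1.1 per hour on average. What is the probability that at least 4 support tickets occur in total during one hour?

Independent Poisson processes superpose: combined rate λ = 3.5 + 1.1 = 4.6 per hour.
So μ = 4.6.
P(N ≥ 4) = 1 − P(N ≤ 3) ≈ 0.6743.

0.6743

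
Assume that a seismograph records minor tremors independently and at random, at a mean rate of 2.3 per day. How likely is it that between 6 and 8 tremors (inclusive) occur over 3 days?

0.4284

Over the interval, μ = 2.3 × 3 = 6.9 (3 days).
P(6 ≤ N ≤ 8) = Σ_{j=6}^{8} e^(−6.9) · 6.9^j/j! ≈ 0.4284.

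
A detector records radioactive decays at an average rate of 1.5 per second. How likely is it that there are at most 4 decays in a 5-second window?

Over the interval, μ = 1.5 × 5 = 7.5 (a 5-second window = 5 seconds).
P(N ≤ 4) = Σ_{j=0}^{4} e^(−μ) μ^j/j! ≈ 0.1321.

0.1321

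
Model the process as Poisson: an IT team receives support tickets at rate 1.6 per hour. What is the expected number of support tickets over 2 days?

E[N] = λt = 1.6 × 48 = 76.8 (2 days = 48 hours).

76.8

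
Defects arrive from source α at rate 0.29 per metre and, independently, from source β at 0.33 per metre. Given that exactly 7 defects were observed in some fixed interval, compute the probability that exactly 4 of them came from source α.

Given the total, each event is independently from source α with probability p = λ_α/(λ_α+λ_β) = 0.29/0.62 ≈ 0.4677.
So K ~ Binomial(7, 0.29/0.62): P(K = 4) = C(7,4) · (0.29/0.62)^4 · (0.33/0.62)^3 ≈ 0.2526.

0.2526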